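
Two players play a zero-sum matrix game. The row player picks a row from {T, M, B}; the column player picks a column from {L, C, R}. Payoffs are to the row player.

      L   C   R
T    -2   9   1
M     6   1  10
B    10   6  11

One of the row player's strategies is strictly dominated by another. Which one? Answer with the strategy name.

M

B gives a strictly higher payoff than M against every column: 10 > 6, 6 > 1, 11 > 10.
So M is strictly dominated and the row player never plays it.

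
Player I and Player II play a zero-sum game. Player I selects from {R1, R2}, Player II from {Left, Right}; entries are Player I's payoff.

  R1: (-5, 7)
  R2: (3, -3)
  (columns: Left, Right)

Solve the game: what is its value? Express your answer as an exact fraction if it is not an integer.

Row minima: R1 → -5, R2 → -3; maximin = -3.
Column maxima: Left → 3, Right → 7; minimax = 3.
-3 ≠ 3, so there is no saddle point; optimal play is mixed.
Let Player I play R1 with probability p. Expected payoff against Left: (-5)p + 3(1−p) = −8p + 3; against Right: 7p + (-3)(1−p) = 10p − 3.
Setting these equal: −8p + 3 = 10p − 3 ⇒ −18p = -6 ⇒ p = 1/3, and the value is (-8)·(1/3) + 3 = 1/3.
For Player II: with q = P(Left), equating R1's and R2's payoffs gives −12q + 7 = 6q − 3 ⇒ q = 5/9.

1/3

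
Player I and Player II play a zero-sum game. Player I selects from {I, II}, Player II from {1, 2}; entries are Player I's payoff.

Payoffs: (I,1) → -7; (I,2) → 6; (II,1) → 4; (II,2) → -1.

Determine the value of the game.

17/18

Row minima: I → -7, II → -1; maximin = -1.
Column maxima: 1 → 4, 2 → 6; minimax = 4.
-1 ≠ 4, so there is no saddle point; optimal play is mixed.
Let Player I play I with probability p. Expected payoff against 1: (-7)p + 4(1−p) = −11p + 4; against 2: 6p + (-1)(1−p) = 7p − 1.
Setting these equal: −11p + 4 = 7p − 1 ⇒ −18p = -5 ⇒ p = 5/18, and the value is (-11)·(5/18) + 4 = 17/18.
For Player II: with q = P(1), equating I's and II's payoffs gives −13q + 6 = 5q − 1 ⇒ q = 7/18.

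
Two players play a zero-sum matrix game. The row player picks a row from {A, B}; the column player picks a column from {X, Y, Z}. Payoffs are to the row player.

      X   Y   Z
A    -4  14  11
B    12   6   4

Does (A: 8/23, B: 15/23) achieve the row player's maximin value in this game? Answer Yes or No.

Against X this mix gives (8/23)·(-4) + (15/23)·12 = 148/23.
Against Y this mix gives (8/23)·14 + (15/23)·6 = 202/23.
Against Z this mix gives (8/23)·11 + (15/23)·4 = 148/23.
All of the column player's active replies (X, Z) yield 148/23, and no column does worse for the row player. The mix makes the column player indifferent and guarantees 148/23, so it is optimal.

Yes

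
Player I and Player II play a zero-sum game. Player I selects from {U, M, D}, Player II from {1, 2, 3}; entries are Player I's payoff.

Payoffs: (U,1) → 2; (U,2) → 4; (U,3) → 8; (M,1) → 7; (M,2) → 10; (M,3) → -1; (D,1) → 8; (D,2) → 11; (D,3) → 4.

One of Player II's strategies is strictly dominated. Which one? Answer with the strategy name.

2

1 holds Player I's payoff strictly below 2 in every row: 2 < 4, 7 < 10, 8 < 11.
So 2 is strictly dominated for Player II.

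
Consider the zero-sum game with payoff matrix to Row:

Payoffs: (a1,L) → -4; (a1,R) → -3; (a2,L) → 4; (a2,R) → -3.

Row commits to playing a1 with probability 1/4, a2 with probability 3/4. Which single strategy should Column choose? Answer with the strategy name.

If Column plays L, Row's expected payoff is (1/4)·(-4) + (3/4)·4 = 2.
If Column plays R, Row's expected payoff is (1/4)·(-3) + (3/4)·(-3) = -3.
Column minimizes Row's payoff; the smallest is -3, so the best response is R.

R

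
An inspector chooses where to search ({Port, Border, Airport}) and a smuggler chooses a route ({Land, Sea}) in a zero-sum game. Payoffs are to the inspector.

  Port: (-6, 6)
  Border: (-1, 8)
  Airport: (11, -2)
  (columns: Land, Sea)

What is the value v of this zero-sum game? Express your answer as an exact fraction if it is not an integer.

Row minima: Port → -6, Border → -1, Airport → -2; maximin = -1.
Column maxima: Land → 11, Sea → 8; minimax = 8.
-1 ≠ 8, so there is no saddle point; optimal play is mixed.
Port is strictly dominated by Border, so the inspector never plays it.
On the remaining 2×2 (Border, Airport vs Land, Sea):
Let the inspector play Border with probability p. Expected payoff against Land: (-1)p + 11(1−p) = −12p + 11; against Sea: 8p + (-2)(1−p) = 10p − 2.
Setting these equal: −12p + 11 = 10p − 2 ⇒ −22p = -13 ⇒ p = 13/22, and the value is (-12)·(13/22) + 11 = 43/11.
For the smuggler: with q = P(Land), equating Border's and Airport's payoffs gives −9q + 8 = 13q − 2 ⇒ q = 5/11.

43/11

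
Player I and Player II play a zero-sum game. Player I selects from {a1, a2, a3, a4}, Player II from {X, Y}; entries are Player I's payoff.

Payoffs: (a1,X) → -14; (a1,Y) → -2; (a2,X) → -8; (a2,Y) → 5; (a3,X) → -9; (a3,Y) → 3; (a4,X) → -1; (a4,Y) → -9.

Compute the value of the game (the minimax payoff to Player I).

-11/3

Row minima: a1 → -14, a2 → -8, a3 → -9, a4 → -9; maximin = -8.
Column maxima: X → -1, Y → 5; minimax = -1.
-8 ≠ -1, so there is no saddle point; optimal play is mixed.
a1 is strictly dominated by a2, so Player I never plays it.
a3 is strictly dominated by a2, so Player I never plays it.
On the remaining 2×2 (a2, a4 vs X, Y):
Let Player I play a2 with probability p. Expected payoff against X: (-8)p + (-1)(1−p) = −7p − 1; against Y: 5p + (-9)(1−p) = 14p − 9.
Setting these equal: −7p − 1 = 14p − 9 ⇒ −21p = -8 ⇒ p = 8/21, and the value is (-7)·(8/21) − 1 = -11/3.
For Player II: with q = P(X), equating a2's and a4's payoffs gives −13q + 5 = 8q − 9 ⇒ q = 2/3.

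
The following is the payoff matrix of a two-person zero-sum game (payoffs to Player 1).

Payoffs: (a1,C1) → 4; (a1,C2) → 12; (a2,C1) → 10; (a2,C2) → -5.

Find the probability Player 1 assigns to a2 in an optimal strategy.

Row minima: a1 → 4, a2 → -5; maximin = 4.
Column maxima: C1 → 10, C2 → 12; minimax = 10.
4 ≠ 10, so there is no saddle point; optimal play is mixed.
Let Player 1 play a1 with probability p. Expected payoff against C1: 4p + 10(1−p) = −6p + 10; against C2: 12p + (-5)(1−p) = 17p − 5.
Setting these equal: −6p + 10 = 17p − 5 ⇒ −23p = -15 ⇒ p = 15/23, and the value is (-6)·(15/23) + 10 = 140/23.
For Player 2: with q = P(C1), equating a1's and a2's payoffs gives −8q + 12 = 15q − 5 ⇒ q = 17/23.

8/23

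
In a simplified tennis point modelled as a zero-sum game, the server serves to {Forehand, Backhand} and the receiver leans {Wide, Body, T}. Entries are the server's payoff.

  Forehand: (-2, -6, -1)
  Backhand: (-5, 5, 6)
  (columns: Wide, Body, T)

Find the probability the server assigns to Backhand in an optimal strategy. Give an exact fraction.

Row minima: Forehand → -6, Backhand → -5; maximin = -5.
Column maxima: Wide → -2, Body → 5, T → 6; minimax = -2.
-5 ≠ -2, so there is no saddle point; optimal play is mixed.
T is strictly dominated by Wide (it gives the server strictly more in every row), so the receiver never plays it.
On the remaining 2×2 (Forehand, Backhand vs Wide, Body):
Let the server play Forehand with probability p. Expected payoff against Wide: (-2)p + (-5)(1−p) = 3p − 5; against Body: (-6)p + 5(1−p) = −11p + 5.
Setting these equal: 3p − 5 = −11p + 5 ⇒ 14p = 10 ⇒ p = 5/7, and the value is (3)·(5/7) − 5 = -20/7.
For the receiver: with q = P(Wide), equating Forehand's and Backhand's payoffs gives 4q − 6 = −10q + 5 ⇒ q = 11/14.

2/7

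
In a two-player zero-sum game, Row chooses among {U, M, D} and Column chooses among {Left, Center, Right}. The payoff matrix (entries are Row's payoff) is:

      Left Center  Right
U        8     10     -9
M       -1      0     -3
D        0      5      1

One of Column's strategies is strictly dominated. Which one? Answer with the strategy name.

Left holds Row's payoff strictly below Center in every row: 8 < 10, -1 < 0, 0 < 5.
So Center is strictly dominated for Column.

Center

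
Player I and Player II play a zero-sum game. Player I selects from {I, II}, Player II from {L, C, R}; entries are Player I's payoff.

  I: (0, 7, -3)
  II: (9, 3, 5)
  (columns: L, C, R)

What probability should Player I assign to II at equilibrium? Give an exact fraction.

5/6

Row minima: I → -3, II → 3; maximin = 3.
Column maxima: L → 9, C → 7, R → 5; minimax = 5.
3 ≠ 5, so there is no saddle point; optimal play is mixed.
L is strictly dominated by R (it gives Player I strictly more in every row), so Player II never plays it.
On the remaining 2×2 (I, II vs C, R):
Let Player I play I with probability p. Expected payoff against C: 7p + 3(1−p) = 4p + 3; against R: (-3)p + 5(1−p) = −8p + 5.
Setting these equal: 4p + 3 = −8p + 5 ⇒ 12p = 2 ⇒ p = 1/6, and the value is (4)·(1/6) + 3 = 11/3.
For Player II: with q = P(C), equating I's and II's payoffs gives 10q − 3 = −2q + 5 ⇒ q = 2/3.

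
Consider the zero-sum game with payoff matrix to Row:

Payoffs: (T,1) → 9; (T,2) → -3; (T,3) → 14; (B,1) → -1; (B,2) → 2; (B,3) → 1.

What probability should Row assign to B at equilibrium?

4/5

Row minima: T → -3, B → -1; maximin = -1.
Column maxima: 1 → 9, 2 → 2, 3 → 14; minimax = 2.
-1 ≠ 2, so there is no saddle point; optimal play is mixed.
3 is strictly dominated by 1 (it gives Row strictly more in every row), so Column never plays it.
On the remaining 2×2 (T, B vs 1, 2):
Let Row play T with probability p. Expected payoff against 1: 9p + (-1)(1−p) = 10p − 1; against 2: (-3)p + 2(1−p) = −5p + 2.
Setting these equal: 10p − 1 = −5p + 2 ⇒ 15p = 3 ⇒ p = 1/5, and the value is (10)·(1/5) − 1 = 1.
For Column: with q = P(1), equating T's and B's payoffs gives 12q − 3 = −3q + 2 ⇒ q = 1/3.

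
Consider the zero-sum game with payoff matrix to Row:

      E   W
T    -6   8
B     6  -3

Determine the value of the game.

30/23

Row minima: T → -6, B → -3; maximin = -3.
Column maxima: E → 6, W → 8; minimax = 6.
-3 ≠ 6, so there is no saddle point; optimal play is mixed.
Let Row play T with probability p. Expected payoff against E: (-6)p + 6(1−p) = −12p + 6; against W: 8p + (-3)(1−p) = 11p − 3.
Setting these equal: −12p + 6 = 11p − 3 ⇒ −23p = -9 ⇒ p = 9/23, and the value is (-12)·(9/23) + 6 = 30/23.
For Column: with q = P(E), equating T's and B's payoffs gives −14q + 8 = 9q − 3 ⇒ q = 11/23.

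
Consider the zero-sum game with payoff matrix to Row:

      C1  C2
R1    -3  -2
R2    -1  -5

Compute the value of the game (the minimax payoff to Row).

-13/5

Row minima: R1 → -3, R2 → -5; maximin = -3.
Column maxima: C1 → -1, C2 → -2; minimax = -2.
-3 ≠ -2, so there is no saddle point; optimal play is mixed.
Let Row play R1 with probability p. Expected payoff against C1: (-3)p + (-1)(1−p) = −2p − 1; against C2: (-2)p + (-5)(1−p) = 3p − 5.
Setting these equal: −2p − 1 = 3p − 5 ⇒ −5p = -4 ⇒ p = 4/5, and the value is (-2)·(4/5) − 1 = -13/5.
For Column: with q = P(C1), equating R1's and R2's payoffs gives −q − 2 = 4q − 5 ⇒ q = 3/5.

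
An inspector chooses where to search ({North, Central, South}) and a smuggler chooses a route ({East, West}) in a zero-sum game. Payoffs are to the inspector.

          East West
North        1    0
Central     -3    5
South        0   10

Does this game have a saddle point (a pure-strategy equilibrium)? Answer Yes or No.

Row minima: North → 0, Central → -3, South → 0; maximin = 0.
Column maxima: East → 1, West → 10; minimax = 1.
0 ≠ 1, so no pure-strategy equilibrium exists.

No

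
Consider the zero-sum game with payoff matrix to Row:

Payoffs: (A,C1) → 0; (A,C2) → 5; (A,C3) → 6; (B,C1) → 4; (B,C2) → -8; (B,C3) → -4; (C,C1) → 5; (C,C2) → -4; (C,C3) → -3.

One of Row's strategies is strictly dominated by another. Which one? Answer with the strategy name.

C gives a strictly higher payoff than B against every column: 5 > 4, -4 > -8, -3 > -4.
So B is strictly dominated and Row never plays it.

B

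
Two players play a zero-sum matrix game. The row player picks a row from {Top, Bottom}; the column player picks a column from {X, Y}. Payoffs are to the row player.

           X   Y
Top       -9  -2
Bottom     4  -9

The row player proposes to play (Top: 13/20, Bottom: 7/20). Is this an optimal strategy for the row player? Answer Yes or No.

Against X this mix gives (13/20)·(-9) + (7/20)·4 = -89/20.
Against Y this mix gives (13/20)·(-2) + (7/20)·(-9) = -89/20.
All of the column player's active replies (X, Y) yield -89/20, and no column does worse for the row player. The mix makes the column player indifferent and guarantees -89/20, so it is optimal.

Yes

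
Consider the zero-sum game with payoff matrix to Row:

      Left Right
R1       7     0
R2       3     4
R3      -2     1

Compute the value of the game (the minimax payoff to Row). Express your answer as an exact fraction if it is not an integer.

Row minima: R1 → 0, R2 → 3, R3 → -2; maximin = 3.
Column maxima: Left → 7, Right → 4; minimax = 4.
3 ≠ 4, so there is no saddle point; optimal play is mixed.
R3 is strictly dominated by R2, so Row never plays it.
On the remaining 2×2 (R1, R2 vs Left, Right):
Let Row play R1 with probability p. Expected payoff against Left: 7p + 3(1−p) = 4p + 3; against Right: 0p + 4(1−p) = −4p + 4.
Setting these equal: 4p + 3 = −4p + 4 ⇒ 8p = 1 ⇒ p = 1/8, and the value is (4)·(1/8) + 3 = 7/2.
For Column: with q = P(Left), equating R1's and R2's payoffs gives 7q = −q + 4 ⇒ q = 1/2.

7/2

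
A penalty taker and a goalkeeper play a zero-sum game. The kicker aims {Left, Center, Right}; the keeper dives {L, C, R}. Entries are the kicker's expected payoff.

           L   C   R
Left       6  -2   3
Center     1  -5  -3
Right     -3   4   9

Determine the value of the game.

Row minima: Left → -2, Center → -5, Right → -3; maximin = -2.
Column maxima: L → 6, C → 4, R → 9; minimax = 4.
-2 ≠ 4, so there is no saddle point; optimal play is mixed.
Center is strictly dominated by Left, so the kicker never plays it.
R is strictly dominated by C (it gives the kicker strictly more in every row), so the keeper never plays it.
On the remaining 2×2 (Left, Right vs L, C):
Let the kicker play Left with probability p. Expected payoff against L: 6p + (-3)(1−p) = 9p − 3; against C: (-2)p + 4(1−p) = −6p + 4.
Setting these equal: 9p − 3 = −6p + 4 ⇒ 15p = 7 ⇒ p = 7/15, and the value is (9)·(7/15) − 3 = 6/5.
For the keeper: with q = P(L), equating Left's and Right's payoffs gives 8q − 2 = −7q + 4 ⇒ q = 2/5.

6/5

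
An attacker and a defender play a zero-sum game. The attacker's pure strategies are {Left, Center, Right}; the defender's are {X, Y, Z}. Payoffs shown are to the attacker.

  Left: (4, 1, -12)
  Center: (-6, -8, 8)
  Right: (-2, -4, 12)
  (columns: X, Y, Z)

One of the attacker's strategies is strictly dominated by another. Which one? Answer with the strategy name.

Center

Right gives a strictly higher payoff than Center against every column: -2 > -6, -4 > -8, 12 > 8.
So Center is strictly dominated and the attacker never plays it.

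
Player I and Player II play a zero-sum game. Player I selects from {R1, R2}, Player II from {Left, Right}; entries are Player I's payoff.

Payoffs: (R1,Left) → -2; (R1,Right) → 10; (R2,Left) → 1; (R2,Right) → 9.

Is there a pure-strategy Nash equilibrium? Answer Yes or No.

Yes

Row minima: R1 → -2, R2 → 1; maximin = 1.
Column maxima: Left → 1, Right → 10; minimax = 1.
maximin = minimax = 1, so a saddle point exists.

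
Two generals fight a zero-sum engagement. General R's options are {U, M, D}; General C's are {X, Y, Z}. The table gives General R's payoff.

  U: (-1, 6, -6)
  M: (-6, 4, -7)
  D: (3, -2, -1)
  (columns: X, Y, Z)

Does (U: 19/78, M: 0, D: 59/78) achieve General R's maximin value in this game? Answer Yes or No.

Against X this mix gives (19/78)·(-1) + (59/78)·3 = 79/39.
Against Y this mix gives (19/78)·6 + (59/78)·(-2) = -2/39.
Against Z this mix gives (19/78)·(-6) + (59/78)·(-1) = -173/78.
General C will play Z, holding General R to -173/78. Shifting weight toward the row that does better against Z would raise this floor (the equalizing mix achieves -18/13 against both Z and Y), so the proposed strategy is not optimal.

No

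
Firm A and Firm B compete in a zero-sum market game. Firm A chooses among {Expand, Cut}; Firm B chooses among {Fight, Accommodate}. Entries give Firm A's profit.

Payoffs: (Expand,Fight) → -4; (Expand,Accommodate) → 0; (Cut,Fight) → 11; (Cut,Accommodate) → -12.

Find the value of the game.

Row minima: Expand → -4, Cut → -12; maximin = -4.
Column maxima: Fight → 11, Accommodate → 0; minimax = 0.
-4 ≠ 0, so there is no saddle point; optimal play is mixed.
Let Firm A play Expand with probability p. Expected payoff against Fight: (-4)p + 11(1−p) = −15p + 11; against Accommodate: 0p + (-12)(1−p) = 12p − 12.
Setting these equal: −15p + 11 = 12p − 12 ⇒ −27p = -23 ⇒ p = 23/27, and the value is (-15)·(23/27) + 11 = -16/9.
For Firm B: with q = P(Fight), equating Expand's and Cut's payoffs gives −4q = 23q − 12 ⇒ q = 4/9.

-16/9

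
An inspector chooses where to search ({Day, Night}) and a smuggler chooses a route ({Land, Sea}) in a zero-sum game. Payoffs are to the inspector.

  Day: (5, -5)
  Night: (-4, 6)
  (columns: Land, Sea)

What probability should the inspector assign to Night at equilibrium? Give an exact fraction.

Row minima: Day → -5, Night → -4; maximin = -4.
Column maxima: Land → 5, Sea → 6; minimax = 5.
-4 ≠ 5, so there is no saddle point; optimal play is mixed.
Let the inspector play Day with probability p. Expected payoff against Land: 5p + (-4)(1−p) = 9p − 4; against Sea: (-5)p + 6(1−p) = −11p + 6.
Setting these equal: 9p − 4 = −11p + 6 ⇒ 20p = 10 ⇒ p = 1/2, and the value is (9)·(1/2) − 4 = 1/2.
For the smuggler: with q = P(Land), equating Day's and Night's payoffs gives 10q − 5 = −10q + 6 ⇒ q = 11/20.

1/2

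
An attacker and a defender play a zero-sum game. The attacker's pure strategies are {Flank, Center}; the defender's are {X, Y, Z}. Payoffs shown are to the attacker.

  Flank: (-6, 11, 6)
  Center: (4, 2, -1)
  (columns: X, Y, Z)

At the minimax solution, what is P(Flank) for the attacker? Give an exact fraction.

5/17

Row minima: Flank → -6, Center → -1; maximin = -1.
Column maxima: X → 4, Y → 11, Z → 6; minimax = 4.
-1 ≠ 4, so there is no saddle point; optimal play is mixed.
Y is strictly dominated by Z (it gives the attacker strictly more in every row), so the defender never plays it.
On the remaining 2×2 (Flank, Center vs X, Z):
Let the attacker play Flank with probability p. Expected payoff against X: (-6)p + 4(1−p) = −10p + 4; against Z: 6p + (-1)(1−p) = 7p − 1.
Setting these equal: −10p + 4 = 7p − 1 ⇒ −17p = -5 ⇒ p = 5/17, and the value is (-10)·(5/17) + 4 = 18/17.
For the defender: with q = P(X), equating Flank's and Center's payoffs gives −12q + 6 = 5q − 1 ⇒ q = 7/17.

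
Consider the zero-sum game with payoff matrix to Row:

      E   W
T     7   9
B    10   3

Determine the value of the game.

Row minima: T → 7, B → 3; maximin = 7.
Column maxima: E → 10, W → 9; minimax = 9.
7 ≠ 9, so there is no saddle point; optimal play is mixed.
Let Row play T with probability p. Expected payoff against E: 7p + 10(1−p) = −3p + 10; against W: 9p + 3(1−p) = 6p + 3.
Setting these equal: −3p + 10 = 6p + 3 ⇒ −9p = -7 ⇒ p = 7/9, and the value is (-3)·(7/9) + 10 = 23/3.
For Column: with q = P(E), equating T's and B's payoffs gives −2q + 9 = 7q + 3 ⇒ q = 2/3.

23/3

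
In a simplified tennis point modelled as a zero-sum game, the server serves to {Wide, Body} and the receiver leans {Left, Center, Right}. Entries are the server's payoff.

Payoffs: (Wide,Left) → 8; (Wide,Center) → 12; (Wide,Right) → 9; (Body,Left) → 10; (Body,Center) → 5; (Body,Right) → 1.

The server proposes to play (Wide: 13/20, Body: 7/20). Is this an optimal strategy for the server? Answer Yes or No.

Against Left this mix gives (13/20)·8 + (7/20)·10 = 87/10.
Against Center this mix gives (13/20)·12 + (7/20)·5 = 191/20.
Against Right this mix gives (13/20)·9 + (7/20)·1 = 31/5.
The receiver will play Right, holding the server to 31/5. Shifting weight toward the row that does better against Right would raise this floor (the equalizing mix achieves 41/5 against both Right and Left), so the proposed strategy is not optimal.

No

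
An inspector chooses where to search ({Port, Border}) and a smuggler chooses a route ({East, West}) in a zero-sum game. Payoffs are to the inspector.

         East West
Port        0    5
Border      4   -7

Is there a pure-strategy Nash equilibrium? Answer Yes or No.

Row minima: Port → 0, Border → -7; maximin = 0.
Column maxima: East → 4, West → 5; minimax = 4.
0 ≠ 4, so no pure-strategy equilibrium exists.

No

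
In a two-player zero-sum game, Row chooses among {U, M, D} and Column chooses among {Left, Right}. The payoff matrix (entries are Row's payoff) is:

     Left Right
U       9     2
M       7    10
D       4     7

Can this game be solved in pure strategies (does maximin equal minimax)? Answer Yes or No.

No

Row minima: U → 2, M → 7, D → 4; maximin = 7.
Column maxima: Left → 9, Right → 10; minimax = 9.
7 ≠ 9, so no pure-strategy equilibrium exists.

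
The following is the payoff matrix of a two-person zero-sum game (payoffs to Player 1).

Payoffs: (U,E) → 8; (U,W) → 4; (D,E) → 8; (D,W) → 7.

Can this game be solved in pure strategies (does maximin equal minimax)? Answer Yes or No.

Yes

Row minima: U → 4, D → 7; maximin = 7.
Column maxima: E → 8, W → 7; minimax = 7.
maximin = minimax = 7, so a saddle point exists.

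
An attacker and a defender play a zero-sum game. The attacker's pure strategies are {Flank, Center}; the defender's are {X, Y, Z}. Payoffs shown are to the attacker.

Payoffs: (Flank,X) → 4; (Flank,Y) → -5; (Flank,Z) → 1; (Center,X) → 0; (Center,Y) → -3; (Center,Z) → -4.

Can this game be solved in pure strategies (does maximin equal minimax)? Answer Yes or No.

Row minima: Flank → -5, Center → -4; maximin = -4.
Column maxima: X → 4, Y → -3, Z → 1; minimax = -3.
-4 ≠ -3, so no pure-strategy equilibrium exists.

No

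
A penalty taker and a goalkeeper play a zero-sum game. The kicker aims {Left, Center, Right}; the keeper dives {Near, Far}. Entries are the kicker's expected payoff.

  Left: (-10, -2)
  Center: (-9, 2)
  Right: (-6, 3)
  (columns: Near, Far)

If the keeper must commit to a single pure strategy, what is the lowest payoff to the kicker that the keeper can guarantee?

-6

Column maxima: Near → -6, Far → 3.
The smallest of these is -6.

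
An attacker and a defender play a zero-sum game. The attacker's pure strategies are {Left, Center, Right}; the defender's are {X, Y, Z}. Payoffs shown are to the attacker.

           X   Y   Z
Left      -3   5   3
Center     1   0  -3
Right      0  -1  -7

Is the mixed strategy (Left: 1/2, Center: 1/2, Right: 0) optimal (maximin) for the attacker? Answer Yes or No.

No

Against X this mix gives (1/2)·(-3) + (1/2)·1 = -1.
Against Y this mix gives (1/2)·5 + (1/2)·0 = 5/2.
Against Z this mix gives (1/2)·3 + (1/2)·(-3) = 0.
The defender will play X, holding the attacker to -1. Shifting weight toward the row that does better against X would raise this floor (the equalizing mix achieves -3/5 against both X and Z), so the proposed strategy is not optimal.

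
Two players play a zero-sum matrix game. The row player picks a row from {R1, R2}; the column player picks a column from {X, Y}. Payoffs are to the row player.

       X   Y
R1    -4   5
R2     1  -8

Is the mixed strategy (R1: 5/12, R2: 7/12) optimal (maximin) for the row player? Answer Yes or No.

No

Against X this mix gives (5/12)·(-4) + (7/12)·1 = -13/12.
Against Y this mix gives (5/12)·5 + (7/12)·(-8) = -31/12.
The column player will play Y, holding the row player to -31/12. Shifting weight toward the row that does better against Y would raise this floor (the equalizing mix achieves -3/2 against both Y and X), so the proposed strategy is not optimal.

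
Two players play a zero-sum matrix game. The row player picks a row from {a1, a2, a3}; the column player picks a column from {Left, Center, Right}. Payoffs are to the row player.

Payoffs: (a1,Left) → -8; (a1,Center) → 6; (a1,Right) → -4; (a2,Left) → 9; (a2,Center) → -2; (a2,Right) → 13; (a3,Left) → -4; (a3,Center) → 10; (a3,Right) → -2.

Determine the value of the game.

82/25

Row minima: a1 → -8, a2 → -2, a3 → -4; maximin = -2.
Column maxima: Left → 9, Center → 10, Right → 13; minimax = 9.
-2 ≠ 9, so there is no saddle point; optimal play is mixed.
a1 is strictly dominated by a3, so the row player never plays it.
Right is strictly dominated by Left (it gives the row player strictly more in every row), so the column player never plays it.
On the remaining 2×2 (a2, a3 vs Left, Center):
Let the row player play a2 with probability p. Expected payoff against Left: 9p + (-4)(1−p) = 13p − 4; against Center: (-2)p + 10(1−p) = −12p + 10.
Setting these equal: 13p − 4 = −12p + 10 ⇒ 25p = 14 ⇒ p = 14/25, and the value is (13)·(14/25) − 4 = 82/25.
For the column player: with q = P(Left), equating a2's and a3's payoffs gives 11q − 2 = −14q + 10 ⇒ q = 12/25.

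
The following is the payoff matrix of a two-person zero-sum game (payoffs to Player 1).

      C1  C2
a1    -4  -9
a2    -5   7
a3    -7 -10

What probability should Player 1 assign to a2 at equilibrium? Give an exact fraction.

Row minima: a1 → -9, a2 → -5, a3 → -10; maximin = -5.
Column maxima: C1 → -4, C2 → 7; minimax = -4.
-5 ≠ -4, so there is no saddle point; optimal play is mixed.
a3 is strictly dominated by a1, so Player 1 never plays it.
On the remaining 2×2 (a1, a2 vs C1, C2):
Let Player 1 play a1 with probability p. Expected payoff against C1: (-4)p + (-5)(1−p) = p − 5; against C2: (-9)p + 7(1−p) = −16p + 7.
Setting these equal: p − 5 = −16p + 7 ⇒ 17p = 12 ⇒ p = 12/17, and the value is (1)·(12/17) − 5 = -73/17.
For Player 2: with q = P(C1), equating a1's and a2's payoffs gives 5q − 9 = −12q + 7 ⇒ q = 16/17.

5/17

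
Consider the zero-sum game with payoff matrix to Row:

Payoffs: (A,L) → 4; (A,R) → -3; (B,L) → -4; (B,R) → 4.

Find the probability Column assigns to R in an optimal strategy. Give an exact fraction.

8/15

Row minima: A → -3, B → -4; maximin = -3.
Column maxima: L → 4, R → 4; minimax = 4.
-3 ≠ 4, so there is no saddle point; optimal play is mixed.
Let Row play A with probability p. Expected payoff against L: 4p + (-4)(1−p) = 8p − 4; against R: (-3)p + 4(1−p) = −7p + 4.
Setting these equal: 8p − 4 = −7p + 4 ⇒ 15p = 8 ⇒ p = 8/15, and the value is (8)·(8/15) − 4 = 4/15.
For Column: with q = P(L), equating A's and B's payoffs gives 7q − 3 = −8q + 4 ⇒ q = 7/15.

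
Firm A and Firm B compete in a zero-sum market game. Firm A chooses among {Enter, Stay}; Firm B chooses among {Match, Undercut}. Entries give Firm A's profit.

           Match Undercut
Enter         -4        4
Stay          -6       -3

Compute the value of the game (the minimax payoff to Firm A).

-4

Row minima: Enter → -4, Stay → -6; maximin = -4.
Column maxima: Match → -4, Undercut → 4; minimax = -4.
Since maximin = minimax = -4, there is a saddle point and the value is -4.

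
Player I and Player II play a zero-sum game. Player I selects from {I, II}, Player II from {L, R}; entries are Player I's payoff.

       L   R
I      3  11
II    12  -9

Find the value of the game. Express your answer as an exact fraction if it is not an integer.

Row minima: I → 3, II → -9; maximin = 3.
Column maxima: L → 12, R → 11; minimax = 11.
3 ≠ 11, so there is no saddle point; optimal play is mixed.
Let Player I play I with probability p. Expected payoff against L: 3p + 12(1−p) = −9p + 12; against R: 11p + (-9)(1−p) = 20p − 9.
Setting these equal: −9p + 12 = 20p − 9 ⇒ −29p = -21 ⇒ p = 21/29, and the value is (-9)·(21/29) + 12 = 159/29.
For Player II: with q = P(L), equating I's and II's payoffs gives −8q + 11 = 21q − 9 ⇒ q = 20/29.

159/29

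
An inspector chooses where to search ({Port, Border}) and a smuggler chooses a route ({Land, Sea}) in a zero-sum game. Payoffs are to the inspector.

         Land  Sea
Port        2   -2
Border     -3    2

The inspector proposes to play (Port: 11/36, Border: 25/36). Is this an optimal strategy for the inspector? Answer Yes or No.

Against Land this mix gives (11/36)·2 + (25/36)·(-3) = -53/36.
Against Sea this mix gives (11/36)·(-2) + (25/36)·2 = 7/9.
The smuggler will play Land, holding the inspector to -53/36. Shifting weight toward the row that does better against Land would raise this floor (the equalizing mix achieves -2/9 against both Land and Sea), so the proposed strategy is not optimal.

No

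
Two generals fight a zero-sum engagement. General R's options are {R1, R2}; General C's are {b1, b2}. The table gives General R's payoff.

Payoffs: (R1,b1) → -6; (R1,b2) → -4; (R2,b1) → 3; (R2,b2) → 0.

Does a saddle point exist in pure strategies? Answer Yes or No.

Row minima: R1 → -6, R2 → 0; maximin = 0.
Column maxima: b1 → 3, b2 → 0; minimax = 0.
maximin = minimax = 0, so a saddle point exists.

Yes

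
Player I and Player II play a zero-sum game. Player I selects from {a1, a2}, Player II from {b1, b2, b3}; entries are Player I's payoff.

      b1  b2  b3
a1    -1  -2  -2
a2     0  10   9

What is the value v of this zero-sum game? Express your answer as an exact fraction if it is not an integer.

Row minima: a1 → -2, a2 → 0; maximin = 0.
Column maxima: b1 → 0, b2 → 10, b3 → 9; minimax = 0.
Since maximin = minimax = 0, there is a saddle point and the value is 0.

0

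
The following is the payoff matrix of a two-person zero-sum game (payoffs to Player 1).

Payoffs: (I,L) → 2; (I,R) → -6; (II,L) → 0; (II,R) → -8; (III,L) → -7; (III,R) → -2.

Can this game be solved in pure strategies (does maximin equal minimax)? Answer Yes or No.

Row minima: I → -6, II → -8, III → -7; maximin = -6.
Column maxima: L → 2, R → -2; minimax = -2.
-6 ≠ -2, so no pure-strategy equilibrium exists.

No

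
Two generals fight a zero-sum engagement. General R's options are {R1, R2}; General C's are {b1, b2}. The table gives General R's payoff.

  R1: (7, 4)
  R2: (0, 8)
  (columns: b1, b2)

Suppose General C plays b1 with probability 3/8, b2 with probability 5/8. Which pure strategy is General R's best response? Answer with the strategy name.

Expected payoff of R1: (3/8)·7 + (5/8)·4 = 41/8.
Expected payoff of R2: (3/8)·0 + (5/8)·8 = 5.
The largest is 41/8, so General R's best response is R1.

R1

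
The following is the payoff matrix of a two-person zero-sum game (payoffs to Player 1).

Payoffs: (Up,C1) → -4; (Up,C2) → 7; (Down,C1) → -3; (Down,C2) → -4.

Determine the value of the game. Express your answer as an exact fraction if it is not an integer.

Row minima: Up → -4, Down → -4; maximin = -4.
Column maxima: C1 → -3, C2 → 7; minimax = -3.
-4 ≠ -3, so there is no saddle point; optimal play is mixed.
Let Player 1 play Up with probability p. Expected payoff against C1: (-4)p + (-3)(1−p) = −p − 3; against C2: 7p + (-4)(1−p) = 11p − 4.
Setting these equal: −p − 3 = 11p − 4 ⇒ −12p = -1 ⇒ p = 1/12, and the value is (-1)·(1/12) − 3 = -37/12.
For Player 2: with q = P(C1), equating Up's and Down's payoffs gives −11q + 7 = q − 4 ⇒ q = 11/12.

-37/12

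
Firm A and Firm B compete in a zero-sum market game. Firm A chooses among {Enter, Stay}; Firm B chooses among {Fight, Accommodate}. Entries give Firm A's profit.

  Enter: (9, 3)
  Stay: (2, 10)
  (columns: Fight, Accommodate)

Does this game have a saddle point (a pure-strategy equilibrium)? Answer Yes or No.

Row minima: Enter → 3, Stay → 2; maximin = 3.
Column maxima: Fight → 9, Accommodate → 10; minimax = 9.
3 ≠ 9, so no pure-strategy equilibrium exists.

No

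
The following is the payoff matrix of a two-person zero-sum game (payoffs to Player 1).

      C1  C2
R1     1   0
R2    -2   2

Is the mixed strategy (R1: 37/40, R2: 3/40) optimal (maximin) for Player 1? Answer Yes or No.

No

Against C1 this mix gives (37/40)·1 + (3/40)·(-2) = 31/40.
Against C2 this mix gives (37/40)·0 + (3/40)·2 = 3/20.
Player 2 will play C2, holding Player 1 to 3/20. Shifting weight toward the row that does better against C2 would raise this floor (the equalizing mix achieves 2/5 against both C2 and C1), so the proposed strategy is not optimal.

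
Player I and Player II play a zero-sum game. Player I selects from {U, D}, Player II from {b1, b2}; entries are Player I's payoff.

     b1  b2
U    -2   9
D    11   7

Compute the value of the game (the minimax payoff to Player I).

Row minima: U → -2, D → 7; maximin = 7.
Column maxima: b1 → 11, b2 → 9; minimax = 9.
7 ≠ 9, so there is no saddle point; optimal play is mixed.
Let Player I play U with probability p. Expected payoff against b1: (-2)p + 11(1−p) = −13p + 11; against b2: 9p + 7(1−p) = 2p + 7.
Setting these equal: −13p + 11 = 2p + 7 ⇒ −15p = -4 ⇒ p = 4/15, and the value is (-13)·(4/15) + 11 = 113/15.
For Player II: with q = P(b1), equating U's and D's payoffs gives −11q + 9 = 4q + 7 ⇒ q = 2/15.

113/15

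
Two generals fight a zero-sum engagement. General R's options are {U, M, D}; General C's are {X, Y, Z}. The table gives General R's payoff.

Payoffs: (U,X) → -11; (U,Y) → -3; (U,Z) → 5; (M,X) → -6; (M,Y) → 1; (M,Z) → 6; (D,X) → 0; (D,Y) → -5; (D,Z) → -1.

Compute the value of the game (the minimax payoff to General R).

Row minima: U → -11, M → -6, D → -5; maximin = -5.
Column maxima: X → 0, Y → 1, Z → 6; minimax = 0.
-5 ≠ 0, so there is no saddle point; optimal play is mixed.
U is strictly dominated by M, so General R never plays it.
Z is strictly dominated by Y (it gives General R strictly more in every row), so General C never plays it.
On the remaining 2×2 (M, D vs X, Y):
Let General R play M with probability p. Expected payoff against X: (-6)p + 0(1−p) = −6p; against Y: 1p + (-5)(1−p) = 6p − 5.
Setting these equal: −6p = 6p − 5 ⇒ −12p = -5 ⇒ p = 5/12, and the value is (-6)·(5/12) = -5/2.
For General C: with q = P(X), equating M's and D's payoffs gives −7q + 1 = 5q − 5 ⇒ q = 1/2.

-5/2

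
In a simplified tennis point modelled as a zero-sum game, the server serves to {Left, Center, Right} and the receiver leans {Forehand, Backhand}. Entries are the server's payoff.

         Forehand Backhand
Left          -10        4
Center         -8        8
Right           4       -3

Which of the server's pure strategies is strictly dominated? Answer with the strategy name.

Center gives a strictly higher payoff than Left against every column: -8 > -10, 8 > 4.
So Left is strictly dominated and the server never plays it.

Left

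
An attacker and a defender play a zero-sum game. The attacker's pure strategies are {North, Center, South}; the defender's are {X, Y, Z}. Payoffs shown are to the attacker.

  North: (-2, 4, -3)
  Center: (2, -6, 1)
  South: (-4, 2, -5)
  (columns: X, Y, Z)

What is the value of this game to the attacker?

-1

Row minima: North → -3, Center → -6, South → -5; maximin = -3.
Column maxima: X → 2, Y → 4, Z → 1; minimax = 1.
-3 ≠ 1, so there is no saddle point; optimal play is mixed.
South is strictly dominated by North, so the attacker never plays it.
X is strictly dominated by Z (it gives the attacker strictly more in every row), so the defender never plays it.
On the remaining 2×2 (North, Center vs Y, Z):
Let the attacker play North with probability p. Expected payoff against Y: 4p + (-6)(1−p) = 10p − 6; against Z: (-3)p + 1(1−p) = −4p + 1.
Setting these equal: 10p − 6 = −4p + 1 ⇒ 14p = 7 ⇒ p = 1/2, and the value is (10)·(1/2) − 6 = -1.
For the defender: with q = P(Y), equating North's and Center's payoffs gives 7q − 3 = −7q + 1 ⇒ q = 2/7.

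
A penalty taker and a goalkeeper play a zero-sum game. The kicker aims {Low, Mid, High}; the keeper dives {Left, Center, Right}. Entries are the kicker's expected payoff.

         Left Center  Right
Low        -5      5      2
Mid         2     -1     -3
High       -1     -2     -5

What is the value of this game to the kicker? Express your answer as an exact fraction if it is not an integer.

-11/12

Row minima: Low → -5, Mid → -3, High → -5; maximin = -3.
Column maxima: Left → 2, Center → 5, Right → 2; minimax = 2.
-3 ≠ 2, so there is no saddle point; optimal play is mixed.
High is strictly dominated by Mid, so the kicker never plays it.
Center is strictly dominated by Right (it gives the kicker strictly more in every row), so the keeper never plays it.
On the remaining 2×2 (Low, Mid vs Left, Right):
Let the kicker play Low with probability p. Expected payoff against Left: (-5)p + 2(1−p) = −7p + 2; against Right: 2p + (-3)(1−p) = 5p − 3.
Setting these equal: −7p + 2 = 5p − 3 ⇒ −12p = -5 ⇒ p = 5/12, and the value is (-7)·(5/12) + 2 = -11/12.
For the keeper: with q = P(Left), equating Low's and Mid's payoffs gives −7q + 2 = 5q − 3 ⇒ q = 5/12.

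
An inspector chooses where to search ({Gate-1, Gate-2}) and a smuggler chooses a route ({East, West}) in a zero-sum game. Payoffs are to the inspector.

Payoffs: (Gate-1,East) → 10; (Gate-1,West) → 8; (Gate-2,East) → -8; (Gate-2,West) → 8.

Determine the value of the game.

8

Row minima: Gate-1 → 8, Gate-2 → -8; maximin = 8.
Column maxima: East → 10, West → 8; minimax = 8.
Since maximin = minimax = 8, there is a saddle point and the value is 8.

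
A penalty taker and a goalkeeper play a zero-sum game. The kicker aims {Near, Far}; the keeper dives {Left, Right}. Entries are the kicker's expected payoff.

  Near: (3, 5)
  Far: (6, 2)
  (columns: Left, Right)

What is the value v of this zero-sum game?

4

Row minima: Near → 3, Far → 2; maximin = 3.
Column maxima: Left → 6, Right → 5; minimax = 5.
3 ≠ 5, so there is no saddle point; optimal play is mixed.
Let the kicker play Near with probability p. Expected payoff against Left: 3p + 6(1−p) = −3p + 6; against Right: 5p + 2(1−p) = 3p + 2.
Setting these equal: −3p + 6 = 3p + 2 ⇒ −6p = -4 ⇒ p = 2/3, and the value is (-3)·(2/3) + 6 = 4.
For the keeper: with q = P(Left), equating Near's and Far's payoffs gives −2q + 5 = 4q + 2 ⇒ q = 1/2.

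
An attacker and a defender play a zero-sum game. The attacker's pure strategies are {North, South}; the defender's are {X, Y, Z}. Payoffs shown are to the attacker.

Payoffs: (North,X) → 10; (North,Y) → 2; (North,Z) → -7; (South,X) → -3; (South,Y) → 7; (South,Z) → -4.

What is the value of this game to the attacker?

Row minima: North → -7, South → -4; maximin = -4.
Column maxima: X → 10, Y → 7, Z → -4; minimax = -4.
Since maximin = minimax = -4, there is a saddle point and the value is -4.

-4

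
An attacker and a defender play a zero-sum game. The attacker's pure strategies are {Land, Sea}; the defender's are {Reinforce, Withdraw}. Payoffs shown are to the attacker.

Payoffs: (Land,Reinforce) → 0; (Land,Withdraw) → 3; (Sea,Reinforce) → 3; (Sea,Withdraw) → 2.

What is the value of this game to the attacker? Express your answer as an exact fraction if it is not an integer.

Row minima: Land → 0, Sea → 2; maximin = 2.
Column maxima: Reinforce → 3, Withdraw → 3; minimax = 3.
2 ≠ 3, so there is no saddle point; optimal play is mixed.
Let the attacker play Land with probability p. Expected payoff against Reinforce: 0p + 3(1−p) = −3p + 3; against Withdraw: 3p + 2(1−p) = p + 2.
Setting these equal: −3p + 3 = p + 2 ⇒ −4p = -1 ⇒ p = 1/4, and the value is (-3)·(1/4) + 3 = 9/4.
For the defender: with q = P(Reinforce), equating Land's and Sea's payoffs gives −3q + 3 = q + 2 ⇒ q = 1/4.

9/4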